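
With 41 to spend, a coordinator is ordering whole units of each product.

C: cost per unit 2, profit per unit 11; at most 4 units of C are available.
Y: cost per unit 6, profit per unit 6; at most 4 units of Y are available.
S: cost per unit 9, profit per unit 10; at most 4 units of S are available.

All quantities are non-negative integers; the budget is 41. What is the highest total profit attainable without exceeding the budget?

80

4×C, 1×Y, and 3×S: cost 41 ≤ 41, profit 4·11 + 1·6 + 3·10 = 80.
4×C, 4×Y, and 1×S: cost 41 ≤ 41, profit 4·11 + 4·6 + 1·10 = 78.
Best is 80.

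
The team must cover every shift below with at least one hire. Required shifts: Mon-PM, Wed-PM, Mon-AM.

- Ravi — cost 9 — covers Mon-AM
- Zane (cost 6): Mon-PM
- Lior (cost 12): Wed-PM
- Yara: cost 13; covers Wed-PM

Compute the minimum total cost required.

27

Choose Ravi, Zane, and Lior: together they cover Mon-PM, Wed-PM, Mon-AM — every shift.
Total cost: 9 + 6 + 12 = 27.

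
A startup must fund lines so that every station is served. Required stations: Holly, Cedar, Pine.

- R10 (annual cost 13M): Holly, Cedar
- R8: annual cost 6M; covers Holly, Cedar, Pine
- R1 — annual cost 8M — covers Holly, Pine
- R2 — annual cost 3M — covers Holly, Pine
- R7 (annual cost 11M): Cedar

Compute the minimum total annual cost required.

This is a weighted set-cover instance.
The greedy cost-per-new-station heuristic would pick R2 and R8 for 9, but a cheaper cover exists.
R8 alone covers Holly, Cedar, Pine — every station.
Total annual cost: 6.
No cover costs less than 6.

6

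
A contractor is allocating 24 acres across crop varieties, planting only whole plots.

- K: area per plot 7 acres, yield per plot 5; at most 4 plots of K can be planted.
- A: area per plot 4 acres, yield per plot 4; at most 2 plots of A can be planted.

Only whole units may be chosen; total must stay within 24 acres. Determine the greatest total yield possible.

A has the best ratio (4/4); taking only A gives at most 2×4 = 8 (stopped by the supply cap of 2).
Mixing does better — 2×K and 2×A: area 22 ≤ 24, yield 2·5 + 2·4 = 18.

18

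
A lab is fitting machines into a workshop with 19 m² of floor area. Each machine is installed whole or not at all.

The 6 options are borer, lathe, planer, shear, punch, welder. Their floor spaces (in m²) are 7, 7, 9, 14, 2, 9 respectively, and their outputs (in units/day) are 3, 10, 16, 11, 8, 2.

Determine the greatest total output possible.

34

This is a 0-1 knapsack instance.
Allowing fractional choices, the relaxed optimum would be about 34.8, but machines are indivisible.
lathe + planer + punch: floor space 7 + 9 + 2 = 18 ≤ 19, output 10 + 16 + 8 = 34.
borer + planer + punch: floor space 7 + 9 + 2 = 18 ≤ 19, output 3 + 16 + 8 = 27.
lathe + planer: floor space 7 + 9 = 16 ≤ 19, output 10 + 16 = 26.
Best is lathe, planer, and punch with total output 34.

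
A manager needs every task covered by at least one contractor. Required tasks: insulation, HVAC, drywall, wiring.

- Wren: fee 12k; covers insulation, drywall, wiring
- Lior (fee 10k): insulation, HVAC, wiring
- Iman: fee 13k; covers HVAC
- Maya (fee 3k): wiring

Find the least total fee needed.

The greedy cost-per-new-task heuristic would pick Maya, Lior, and Wren for 25, but a cheaper cover exists.
Choose Wren and Lior: together they cover insulation, HVAC, drywall, wiring — every task.
Total fee: 12 + 10 = 22.
No cover costs less than 22.

22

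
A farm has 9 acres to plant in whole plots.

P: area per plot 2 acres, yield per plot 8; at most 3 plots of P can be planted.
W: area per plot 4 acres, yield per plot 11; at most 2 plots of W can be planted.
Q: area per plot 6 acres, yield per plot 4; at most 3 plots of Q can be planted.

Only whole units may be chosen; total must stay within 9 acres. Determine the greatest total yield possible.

27

P has the best ratio (8/2); taking only P gives at most 3×8 = 24 (stopped by the supply cap of 3).
Mixing does better — 2×P and 1×W: area 8 ≤ 9, yield 2·8 + 1·11 = 27.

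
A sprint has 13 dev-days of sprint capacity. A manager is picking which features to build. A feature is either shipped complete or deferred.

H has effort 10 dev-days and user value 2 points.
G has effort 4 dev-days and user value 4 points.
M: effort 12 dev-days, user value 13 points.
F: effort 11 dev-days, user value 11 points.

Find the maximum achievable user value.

This is an integer program with binary decision variables.
Take M: effort 12 ≤ 13, user value 13.
No other feasible combination does better.

13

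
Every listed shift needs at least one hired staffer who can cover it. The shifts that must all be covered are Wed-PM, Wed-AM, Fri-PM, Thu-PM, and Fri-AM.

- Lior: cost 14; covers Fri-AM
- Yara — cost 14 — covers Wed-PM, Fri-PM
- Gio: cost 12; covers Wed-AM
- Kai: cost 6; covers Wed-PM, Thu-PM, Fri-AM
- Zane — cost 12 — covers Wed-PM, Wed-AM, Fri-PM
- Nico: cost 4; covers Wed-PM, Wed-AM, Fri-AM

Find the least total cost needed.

18

This is an integer covering problem.
Choose Kai and Zane: together they cover Wed-PM, Wed-AM, Fri-PM, Thu-PM, Fri-AM — every shift.
Total cost: 6 + 12 = 18.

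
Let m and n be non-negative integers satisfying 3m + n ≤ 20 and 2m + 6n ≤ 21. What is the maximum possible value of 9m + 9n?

The continuous relaxation peaks at (6.19, 1.44) with value 68.62; rounding to a feasible lattice point costs some objective.
(m,n)=(6,1): 3·6+1·1=19≤20, 2·6+6·1=18≤21, objective 63.
(m,n)=(5,1): 3·5+1·1=16≤20, 2·5+6·1=16≤21, objective 54.
No feasible integer point exceeds 63.

63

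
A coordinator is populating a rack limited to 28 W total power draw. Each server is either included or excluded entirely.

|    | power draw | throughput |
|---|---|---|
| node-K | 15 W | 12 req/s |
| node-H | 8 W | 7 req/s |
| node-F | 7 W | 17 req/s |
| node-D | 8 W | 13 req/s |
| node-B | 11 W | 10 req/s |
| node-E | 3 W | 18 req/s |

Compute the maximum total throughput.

55

This is an integer program with binary decision variables.
node-F + node-D + node-E: power draw 7 + 8 + 3 = 18 ≤ 28, throughput 17 + 13 + 18 = 48.
node-H + node-F + node-D + node-E: power draw 8 + 7 + 8 + 3 = 26 ≤ 28, throughput 7 + 17 + 13 + 18 = 55.
node-K + node-F + node-E: power draw 15 + 7 + 3 = 25 ≤ 28, throughput 12 + 17 + 18 = 47.
Best is node-H, node-F, node-D, and node-E with total throughput 55.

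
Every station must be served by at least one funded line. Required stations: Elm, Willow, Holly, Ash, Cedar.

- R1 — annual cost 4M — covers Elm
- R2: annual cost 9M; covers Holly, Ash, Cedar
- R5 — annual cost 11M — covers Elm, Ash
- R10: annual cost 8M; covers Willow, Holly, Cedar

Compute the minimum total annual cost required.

This is an integer covering problem.
Choose R5 and R10: together they cover Elm, Willow, Holly, Ash, Cedar — every station.
Total annual cost: 11 + 8 = 19.

19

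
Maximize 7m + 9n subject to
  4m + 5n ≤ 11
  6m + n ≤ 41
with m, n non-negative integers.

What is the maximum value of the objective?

18

Relaxing integrality, the LP optimum is 19.80 at (m,n) = (0, 2.2), which is not an integer point.
(m,n)=(0,2): 4·0+5·2=10≤11, 6·0+1·2=2≤41, objective 18.
(m,n)=(1,1): 4·1+5·1=9≤11, 6·1+1·1=7≤41, objective 16.
(m,n)=(0,1): 4·0+5·1=5≤11, 6·0+1·1=1≤41, objective 9.
Maximum is 18 at (m,n)=(0,2).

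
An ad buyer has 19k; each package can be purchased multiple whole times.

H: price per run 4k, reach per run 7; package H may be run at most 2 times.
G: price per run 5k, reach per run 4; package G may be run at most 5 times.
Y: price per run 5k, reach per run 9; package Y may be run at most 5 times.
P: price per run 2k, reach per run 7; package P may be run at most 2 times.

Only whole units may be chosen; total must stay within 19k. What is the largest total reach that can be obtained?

3×Y and 2×P: price 19 ≤ 19, reach 3·9 + 2·7 = 41.
1×H, 2×Y, and 2×P: price 18 ≤ 19, reach 1·7 + 2·9 + 2·7 = 39.
Best is 41.

41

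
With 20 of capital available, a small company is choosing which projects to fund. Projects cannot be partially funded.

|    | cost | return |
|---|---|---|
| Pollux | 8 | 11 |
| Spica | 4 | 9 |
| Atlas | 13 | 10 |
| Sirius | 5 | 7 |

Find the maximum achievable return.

27

This is a 0-1 knapsack instance.
Pollux + Spica + Sirius: cost 8 + 4 + 5 = 17 ≤ 20, return 11 + 9 + 7 = 27.
Pollux + Spica: cost 8 + 4 = 12 ≤ 20, return 11 + 9 = 20.
Best is Pollux, Spica, and Sirius with total return 27.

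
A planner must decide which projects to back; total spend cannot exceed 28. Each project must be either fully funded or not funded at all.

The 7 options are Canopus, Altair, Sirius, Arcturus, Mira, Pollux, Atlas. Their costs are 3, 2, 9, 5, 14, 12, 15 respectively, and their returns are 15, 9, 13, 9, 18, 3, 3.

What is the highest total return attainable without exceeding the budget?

This is an integer program with binary decision variables.
Allowing fractional choices, the relaxed optimum would be about 57.6, but projects are indivisible.
Canopus + Altair + Sirius + Mira: cost 3 + 2 + 9 + 14 = 28 ≤ 28, return 15 + 9 + 13 + 18 = 55.
Canopus + Altair + Sirius + Arcturus: cost 3 + 2 + 9 + 5 = 19 ≤ 28, return 15 + 9 + 13 + 9 = 46.
Canopus + Altair + Arcturus + Mira: cost 3 + 2 + 5 + 14 = 24 ≤ 28, return 15 + 9 + 9 + 18 = 51.
Best is Canopus, Altair, Sirius, and Mira with total return 55.

55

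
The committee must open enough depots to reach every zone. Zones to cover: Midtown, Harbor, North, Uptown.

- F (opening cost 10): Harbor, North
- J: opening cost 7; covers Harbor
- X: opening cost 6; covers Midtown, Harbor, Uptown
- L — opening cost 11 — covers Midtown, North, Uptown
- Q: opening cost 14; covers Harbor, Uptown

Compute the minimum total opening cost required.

Choose F and X: together they cover Midtown, Harbor, North, Uptown — every zone.
Total opening cost: 10 + 6 = 16.
No cover costs less than 16.

16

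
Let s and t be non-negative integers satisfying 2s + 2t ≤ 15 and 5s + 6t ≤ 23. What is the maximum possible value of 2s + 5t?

17

The continuous relaxation peaks at (0, 3.83) with value 19.17; rounding to a feasible lattice point costs some objective.
(s,t)=(1,3): 2·1+2·3=8≤15, 5·1+6·3=23≤23, objective 17.
(s,t)=(0,3): 2·0+2·3=6≤15, 5·0+6·3=18≤23, objective 15.
(s,t)=(2,2): 2·2+2·2=8≤15, 5·2+6·2=22≤23, objective 14.
(s,t)=(1,2): 2·1+2·2=6≤15, 5·1+6·2=17≤23, objective 12.
The best lattice point is (1,3), giving 17.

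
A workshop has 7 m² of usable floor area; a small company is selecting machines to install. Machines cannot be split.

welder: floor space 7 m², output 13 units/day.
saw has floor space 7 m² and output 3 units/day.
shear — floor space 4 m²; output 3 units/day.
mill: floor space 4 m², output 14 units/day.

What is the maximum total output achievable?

14

Allowing fractional choices, the relaxed optimum would be about 19.6, but machines are indivisible.
welder: floor space 7 ≤ 7, output 13.
mill: floor space 4 ≤ 7, output 14.
Best is mill with total output 14.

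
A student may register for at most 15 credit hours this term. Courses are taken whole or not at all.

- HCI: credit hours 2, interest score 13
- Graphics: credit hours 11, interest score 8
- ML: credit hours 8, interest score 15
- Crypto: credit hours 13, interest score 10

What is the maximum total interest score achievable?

HCI + ML: credit hours 2 + 8 = 10 ≤ 15, interest score 13 + 15 = 28.
HCI + Crypto: credit hours 2 + 13 = 15 ≤ 15, interest score 13 + 10 = 23.
HCI + Graphics: credit hours 2 + 11 = 13 ≤ 15, interest score 13 + 8 = 21.
Best is HCI and ML with total interest score 28.

28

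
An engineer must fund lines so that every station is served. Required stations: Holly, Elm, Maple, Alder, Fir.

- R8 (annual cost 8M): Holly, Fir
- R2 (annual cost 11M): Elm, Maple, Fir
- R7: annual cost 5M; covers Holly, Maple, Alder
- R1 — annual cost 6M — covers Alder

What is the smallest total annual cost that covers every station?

16

Choose R2 and R7: together they cover Holly, Elm, Maple, Alder, Fir — every station.
Total annual cost: 11 + 5 = 16.
No cover costs less than 16.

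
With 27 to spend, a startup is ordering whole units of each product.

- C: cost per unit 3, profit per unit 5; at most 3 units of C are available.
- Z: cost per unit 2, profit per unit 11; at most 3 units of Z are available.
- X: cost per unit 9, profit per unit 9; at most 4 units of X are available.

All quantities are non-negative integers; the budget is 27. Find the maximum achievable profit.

Z has the best ratio (11/2); taking only Z gives at most 3×11 = 33 (stopped by the supply cap of 3).
Mixing does better — 3×C, 3×Z, and 1×X: cost 24 ≤ 27, profit 3·5 + 3·11 + 1·9 = 57.

57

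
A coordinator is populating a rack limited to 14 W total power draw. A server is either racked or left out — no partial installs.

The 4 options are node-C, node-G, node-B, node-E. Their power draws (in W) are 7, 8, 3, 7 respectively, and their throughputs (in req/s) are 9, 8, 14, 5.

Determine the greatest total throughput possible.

node-G + node-B: power draw 8 + 3 = 11 ≤ 14, throughput 8 + 14 = 22.
node-B + node-E: power draw 3 + 7 = 10 ≤ 14, throughput 14 + 5 = 19.
node-C + node-B: power draw 7 + 3 = 10 ≤ 14, throughput 9 + 14 = 23.
Best is node-C and node-B with total throughput 23.

23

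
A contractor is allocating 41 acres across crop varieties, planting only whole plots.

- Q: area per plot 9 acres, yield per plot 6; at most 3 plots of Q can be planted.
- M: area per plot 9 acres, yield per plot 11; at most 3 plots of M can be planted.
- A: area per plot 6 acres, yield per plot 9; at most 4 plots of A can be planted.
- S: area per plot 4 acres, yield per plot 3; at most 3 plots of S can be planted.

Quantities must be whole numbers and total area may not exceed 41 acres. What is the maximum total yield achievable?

53

1×M, 4×A, and 2×S: area 41 ≤ 41, yield 1·11 + 4·9 + 2·3 = 53.
2×M, 3×A, and 1×S: area 40 ≤ 41, yield 2·11 + 3·9 + 1·3 = 52.
Best is 53.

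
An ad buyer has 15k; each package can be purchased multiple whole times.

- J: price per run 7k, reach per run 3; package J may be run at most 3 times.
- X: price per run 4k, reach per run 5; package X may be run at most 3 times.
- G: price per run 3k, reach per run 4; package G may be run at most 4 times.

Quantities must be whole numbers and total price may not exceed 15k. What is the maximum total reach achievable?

19

G has the best ratio (4/3); taking only G gives at most 4×4 = 16 (stopped by the supply cap of 4).
Mixing does better — 3×X and 1×G: price 15 ≤ 15, reach 3·5 + 1·4 = 19.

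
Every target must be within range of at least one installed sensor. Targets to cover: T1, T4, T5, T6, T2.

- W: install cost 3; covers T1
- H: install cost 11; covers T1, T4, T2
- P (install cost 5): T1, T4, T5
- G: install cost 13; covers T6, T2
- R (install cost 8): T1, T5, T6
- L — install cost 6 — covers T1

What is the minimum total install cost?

This is an integer covering problem.
Choose P and G: together they cover T1, T4, T5, T6, T2 — every target.
Total install cost: 5 + 13 = 18.
No cover costs less than 18.

18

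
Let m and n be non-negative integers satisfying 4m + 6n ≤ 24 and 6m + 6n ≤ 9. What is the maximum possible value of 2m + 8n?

Relaxing integrality, the LP optimum is 12.00 at (m,n) = (0, 1.5), which is not an integer point.
(m,n)=(0,1): 4·0+6·1=6≤24, 6·0+6·1=6≤9, objective 8.
(m,n)=(1,0): 4·1+6·0=4≤24, 6·1+6·0=6≤9, objective 2.
(m,n)=(0,0): 4·0+6·0=0≤24, 6·0+6·0=0≤9, objective 0.
The best lattice point is (0,1), giving 8.

8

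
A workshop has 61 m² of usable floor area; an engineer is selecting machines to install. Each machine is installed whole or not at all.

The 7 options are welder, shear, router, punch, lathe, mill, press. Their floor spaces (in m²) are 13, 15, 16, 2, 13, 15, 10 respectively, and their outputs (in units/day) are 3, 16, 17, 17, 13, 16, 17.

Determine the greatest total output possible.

shear + router + punch + lathe + press: floor space 15 + 16 + 2 + 13 + 10 = 56 ≤ 61, output 16 + 17 + 17 + 13 + 17 = 80.
router + punch + lathe + mill + press: floor space 16 + 2 + 13 + 15 + 10 = 56 ≤ 61, output 17 + 17 + 13 + 16 + 17 = 80.
shear + router + punch + mill + press: floor space 15 + 16 + 2 + 15 + 10 = 58 ≤ 61, output 16 + 17 + 17 + 16 + 17 = 83.
Best is shear, router, punch, mill, and press with total output 83.

83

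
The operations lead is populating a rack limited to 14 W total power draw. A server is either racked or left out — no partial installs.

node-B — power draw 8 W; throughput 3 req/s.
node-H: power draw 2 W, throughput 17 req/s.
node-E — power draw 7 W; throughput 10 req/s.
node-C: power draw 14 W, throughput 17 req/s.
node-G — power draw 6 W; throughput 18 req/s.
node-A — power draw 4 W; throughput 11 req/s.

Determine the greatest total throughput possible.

46

node-H + node-E + node-A: power draw 2 + 7 + 4 = 13 ≤ 14, throughput 17 + 10 + 11 = 38.
node-H + node-G: power draw 2 + 6 = 8 ≤ 14, throughput 17 + 18 = 35.
node-H + node-G + node-A: power draw 2 + 6 + 4 = 12 ≤ 14, throughput 17 + 18 + 11 = 46.
Best is node-H, node-G, and node-A with total throughput 46.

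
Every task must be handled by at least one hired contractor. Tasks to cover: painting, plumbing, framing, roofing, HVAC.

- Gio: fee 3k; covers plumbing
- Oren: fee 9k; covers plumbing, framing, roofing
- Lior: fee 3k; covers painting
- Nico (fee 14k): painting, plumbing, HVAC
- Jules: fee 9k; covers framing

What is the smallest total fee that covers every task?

23

The greedy cost-per-new-task heuristic would pick Gio, Lior, Oren, and Nico for 29, but a cheaper cover exists.
Choose Oren and Nico: together they cover painting, plumbing, framing, roofing, HVAC — every task.
Total fee: 9 + 14 = 23.
No cover costs less than 23.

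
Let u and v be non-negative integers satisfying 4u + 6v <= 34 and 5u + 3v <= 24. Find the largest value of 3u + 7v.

38

(u,v)=(1,5) is feasible, giving 38.
(u,v)=(0,5) is feasible, giving 35.
(u,v)=(2,4) is feasible, giving 34.
Maximum is 38 at (u,v)=(1,5).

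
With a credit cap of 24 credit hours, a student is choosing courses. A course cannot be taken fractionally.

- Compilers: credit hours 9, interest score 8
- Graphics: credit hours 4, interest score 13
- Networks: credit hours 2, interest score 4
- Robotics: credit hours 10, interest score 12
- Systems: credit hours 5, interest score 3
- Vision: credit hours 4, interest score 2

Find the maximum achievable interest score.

Take Compilers, Graphics, and Robotics: credit hours 9 + 4 + 10 = 23 ≤ 24, interest score 8 + 13 + 12 = 33.
No other feasible combination does better.

33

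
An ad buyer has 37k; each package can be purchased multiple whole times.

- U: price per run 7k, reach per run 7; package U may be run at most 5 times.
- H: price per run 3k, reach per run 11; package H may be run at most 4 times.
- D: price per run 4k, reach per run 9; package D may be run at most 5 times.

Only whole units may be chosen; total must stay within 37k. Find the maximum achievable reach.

H has the best ratio (11/3); taking only H gives at most 4×11 = 44 (stopped by the supply cap of 4).
Mixing does better — 4×H and 5×D: price 32 ≤ 37, reach 4·11 + 5·9 = 89.

89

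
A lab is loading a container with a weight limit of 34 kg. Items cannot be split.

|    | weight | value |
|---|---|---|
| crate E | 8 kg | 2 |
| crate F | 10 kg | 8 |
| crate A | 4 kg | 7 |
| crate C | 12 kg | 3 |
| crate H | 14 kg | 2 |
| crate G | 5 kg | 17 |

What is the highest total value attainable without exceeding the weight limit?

35

crate F + crate A + crate C + crate G: weight 10 + 4 + 12 + 5 = 31 ≤ 34, value 8 + 7 + 3 + 17 = 35.
crate E + crate F + crate A + crate G: weight 8 + 10 + 4 + 5 = 27 ≤ 34, value 2 + 8 + 7 + 17 = 34.
crate F + crate A + crate H + crate G: weight 10 + 4 + 14 + 5 = 33 ≤ 34, value 8 + 7 + 2 + 17 = 34.
Best is crate F, crate A, crate C, and crate G with total value 35.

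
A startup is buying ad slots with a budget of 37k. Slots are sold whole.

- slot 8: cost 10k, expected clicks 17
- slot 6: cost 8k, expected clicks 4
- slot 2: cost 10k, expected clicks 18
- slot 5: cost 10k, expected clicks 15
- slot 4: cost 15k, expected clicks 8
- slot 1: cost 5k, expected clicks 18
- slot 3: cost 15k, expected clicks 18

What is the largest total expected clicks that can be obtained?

slot 8 + slot 2 + slot 5 + slot 1: cost 10 + 10 + 10 + 5 = 35 ≤ 37, expected clicks 17 + 18 + 15 + 18 = 68.
slot 8 + slot 6 + slot 2 + slot 1: cost 10 + 8 + 10 + 5 = 33 ≤ 37, expected clicks 17 + 4 + 18 + 18 = 57.
Best is slot 8, slot 2, slot 5, and slot 1 with total expected clicks 68.

68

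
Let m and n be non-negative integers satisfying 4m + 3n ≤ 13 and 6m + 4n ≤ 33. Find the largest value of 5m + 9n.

Relaxing integrality, the LP optimum is 39.00 at (m,n) = (0, 4.33), which is not an integer point.
(m,n)=(0,4): 4·0+3·4=12≤13, 6·0+4·4=16≤33, objective 36.
(m,n)=(1,3): 4·1+3·3=13≤13, 6·1+4·3=18≤33, objective 32.
(m,n)=(0,3): 4·0+3·3=9≤13, 6·0+4·3=12≤33, objective 27.
The best lattice point is (0,4), giving 36.

36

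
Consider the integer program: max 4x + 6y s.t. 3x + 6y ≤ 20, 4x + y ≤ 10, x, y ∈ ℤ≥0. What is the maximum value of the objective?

(x,y)=(2,2): 3·2+6·2=18≤20, 4·2+1·2=10≤10, objective 20.
(x,y)=(0,3): 3·0+6·3=18≤20, 4·0+1·3=3≤10, objective 18.
(x,y)=(1,2): 3·1+6·2=15≤20, 4·1+1·2=6≤10, objective 16.
Maximum is 20 at (x,y)=(2,2).

20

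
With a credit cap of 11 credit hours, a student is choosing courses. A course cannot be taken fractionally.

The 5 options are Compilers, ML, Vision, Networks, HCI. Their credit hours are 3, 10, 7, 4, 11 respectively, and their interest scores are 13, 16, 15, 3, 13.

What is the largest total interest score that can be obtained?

28

This is a 0-1 knapsack instance.
Compilers + Vision: credit hours 3 + 7 = 10 ≤ 11, interest score 13 + 15 = 28.
Vision + Networks: credit hours 7 + 4 = 11 ≤ 11, interest score 15 + 3 = 18.
Best is Compilers and Vision with total interest score 28.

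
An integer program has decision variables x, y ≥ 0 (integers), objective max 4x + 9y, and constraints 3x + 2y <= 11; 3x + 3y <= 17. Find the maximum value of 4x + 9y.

45

(x,y)=(0,5): 3·0+2·5=10≤11, 3·0+3·5=15≤17, objective 45.
(x,y)=(1,4): 3·1+2·4=11≤11, 3·1+3·4=15≤17, objective 40.
Maximum is 45 at (x,y)=(0,5).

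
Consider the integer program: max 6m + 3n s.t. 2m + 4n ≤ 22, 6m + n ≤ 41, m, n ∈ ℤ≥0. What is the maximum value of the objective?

42

(m,n)=(6,2): 2·6+4·2=20≤22, 6·6+1·2=38≤41, objective 42.
(m,n)=(6,1): 2·6+4·1=16≤22, 6·6+1·1=37≤41, objective 39.
(m,n)=(5,3): 2·5+4·3=22≤22, 6·5+1·3=33≤41, objective 39.
(m,n)=(5,2): 2·5+4·2=18≤22, 6·5+1·2=32≤41, objective 36.
No feasible integer point exceeds 42.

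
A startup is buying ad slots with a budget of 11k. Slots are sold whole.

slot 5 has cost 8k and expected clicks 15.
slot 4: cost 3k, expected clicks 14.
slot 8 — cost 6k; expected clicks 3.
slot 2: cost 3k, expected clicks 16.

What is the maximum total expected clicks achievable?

Allowing fractional choices, the relaxed optimum would be about 39.4, but ad slots are indivisible.
slot 4 + slot 2: cost 3 + 3 = 6 ≤ 11, expected clicks 14 + 16 = 30.
slot 5 + slot 2: cost 8 + 3 = 11 ≤ 11, expected clicks 15 + 16 = 31.
Best is slot 5 and slot 2 with total expected clicks 31.

31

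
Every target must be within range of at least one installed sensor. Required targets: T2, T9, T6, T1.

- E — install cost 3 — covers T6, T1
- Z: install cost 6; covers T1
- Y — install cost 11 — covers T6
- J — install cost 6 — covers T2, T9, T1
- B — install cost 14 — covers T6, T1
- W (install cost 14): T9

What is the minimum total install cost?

9

Choose E and J: together they cover T2, T9, T6, T1 — every target.
Total install cost: 3 + 6 = 9.
No cover costs less than 9.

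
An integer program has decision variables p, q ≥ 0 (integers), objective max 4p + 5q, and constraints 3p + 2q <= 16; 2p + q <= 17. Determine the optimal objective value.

(p,q)=(0,8) is feasible, giving 40.
(p,q)=(0,7) is feasible, giving 35.
No feasible integer point exceeds 40.

40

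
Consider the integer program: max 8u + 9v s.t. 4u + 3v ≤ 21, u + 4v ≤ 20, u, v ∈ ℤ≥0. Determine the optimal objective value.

(u,v)=(2,4): 4·2+3·4=20≤21, 1·2+4·4=18≤20, objective 52.
(u,v)=(3,3): 4·3+3·3=21≤21, 1·3+4·3=15≤20, objective 51.
The best lattice point is (2,4), giving 52.

52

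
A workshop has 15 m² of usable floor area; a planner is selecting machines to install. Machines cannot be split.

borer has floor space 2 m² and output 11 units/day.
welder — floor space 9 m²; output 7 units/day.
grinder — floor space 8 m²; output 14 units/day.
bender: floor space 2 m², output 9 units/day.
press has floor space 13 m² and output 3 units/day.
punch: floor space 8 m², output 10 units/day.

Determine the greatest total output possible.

34

Take borer, grinder, and bender: floor space 2 + 8 + 2 = 12 ≤ 15, output 11 + 14 + 9 = 34.
No other feasible combination does better.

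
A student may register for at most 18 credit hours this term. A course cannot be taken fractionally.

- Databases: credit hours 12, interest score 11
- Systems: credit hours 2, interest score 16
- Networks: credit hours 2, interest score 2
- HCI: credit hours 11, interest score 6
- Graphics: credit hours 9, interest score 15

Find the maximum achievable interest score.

Take Systems, Networks, and Graphics: credit hours 2 + 2 + 9 = 13 ≤ 18, interest score 16 + 2 + 15 = 33.
No other feasible combination does better.

33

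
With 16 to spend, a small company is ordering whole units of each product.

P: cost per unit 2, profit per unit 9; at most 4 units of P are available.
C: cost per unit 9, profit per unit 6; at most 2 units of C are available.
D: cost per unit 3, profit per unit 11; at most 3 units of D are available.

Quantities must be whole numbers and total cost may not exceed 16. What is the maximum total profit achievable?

60

P has the best ratio (9/2); taking only P gives at most 4×9 = 36 (stopped by the supply cap of 4).
Mixing does better — 3×P and 3×D: cost 15 ≤ 16, profit 3·9 + 3·11 = 60.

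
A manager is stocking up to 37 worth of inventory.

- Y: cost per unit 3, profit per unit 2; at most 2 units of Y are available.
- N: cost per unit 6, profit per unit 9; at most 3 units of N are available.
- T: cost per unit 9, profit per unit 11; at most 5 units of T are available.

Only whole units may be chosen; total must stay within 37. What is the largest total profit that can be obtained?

49

N has the best ratio (9/6); taking only N gives at most 3×9 = 27 (stopped by the supply cap of 3).
Mixing does better — 3×N and 2×T: cost 36 ≤ 37, profit 3·9 + 2·11 = 49.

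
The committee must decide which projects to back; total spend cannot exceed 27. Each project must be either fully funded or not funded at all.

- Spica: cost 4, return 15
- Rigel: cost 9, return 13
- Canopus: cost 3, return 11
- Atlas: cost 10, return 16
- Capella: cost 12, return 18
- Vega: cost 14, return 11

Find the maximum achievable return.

This is a 0-1 knapsack instance.
Allowing fractional choices, the relaxed optimum would be about 57.0, but projects are indivisible.
Spica + Rigel + Canopus + Atlas: cost 4 + 9 + 3 + 10 = 26 ≤ 27, return 15 + 13 + 11 + 16 = 55.
Spica + Atlas + Capella: cost 4 + 10 + 12 = 26 ≤ 27, return 15 + 16 + 18 = 49.
Best is Spica, Rigel, Canopus, and Atlas with total return 55.

55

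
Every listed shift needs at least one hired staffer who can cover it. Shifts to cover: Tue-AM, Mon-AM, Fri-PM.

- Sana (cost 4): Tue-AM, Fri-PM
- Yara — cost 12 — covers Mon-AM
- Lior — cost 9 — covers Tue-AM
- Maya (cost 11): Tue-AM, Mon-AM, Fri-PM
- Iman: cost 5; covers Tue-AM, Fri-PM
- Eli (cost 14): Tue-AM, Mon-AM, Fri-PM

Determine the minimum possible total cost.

11

Maya alone covers Tue-AM, Mon-AM, Fri-PM — every shift.
Total cost: 11.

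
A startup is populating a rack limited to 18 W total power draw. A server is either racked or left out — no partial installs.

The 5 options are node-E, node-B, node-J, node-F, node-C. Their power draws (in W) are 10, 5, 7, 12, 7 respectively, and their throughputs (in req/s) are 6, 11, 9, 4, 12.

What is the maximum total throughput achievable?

23

Take node-B and node-C: power draw 5 + 7 = 12 ≤ 18, throughput 11 + 12 = 23.
No other feasible combination does better.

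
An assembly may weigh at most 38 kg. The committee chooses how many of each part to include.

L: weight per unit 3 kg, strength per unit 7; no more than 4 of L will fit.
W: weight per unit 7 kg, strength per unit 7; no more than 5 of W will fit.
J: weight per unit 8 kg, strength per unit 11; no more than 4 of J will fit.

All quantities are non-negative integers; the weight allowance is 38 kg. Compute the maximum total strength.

4×L and 3×J: weight 36 ≤ 38, strength 4·7 + 3·11 = 61.
2×L and 4×J: weight 38 ≤ 38, strength 2·7 + 4·11 = 58.
Best is 61.

61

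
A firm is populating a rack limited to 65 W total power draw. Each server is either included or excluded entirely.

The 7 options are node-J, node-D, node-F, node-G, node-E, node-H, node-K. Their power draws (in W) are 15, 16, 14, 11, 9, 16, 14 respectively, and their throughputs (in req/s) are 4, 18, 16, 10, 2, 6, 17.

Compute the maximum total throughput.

63

Allowing fractional choices, the relaxed optimum would be about 64.8, but servers are indivisible.
node-D + node-F + node-H + node-K: power draw 16 + 14 + 16 + 14 = 60 ≤ 65, throughput 18 + 16 + 6 + 17 = 57.
node-D + node-F + node-G + node-E + node-K: power draw 16 + 14 + 11 + 9 + 14 = 64 ≤ 65, throughput 18 + 16 + 10 + 2 + 17 = 63.
node-D + node-F + node-G + node-K: power draw 16 + 14 + 11 + 14 = 55 ≤ 65, throughput 18 + 16 + 10 + 17 = 61.
Best is node-D, node-F, node-G, node-E, and node-K with total throughput 63.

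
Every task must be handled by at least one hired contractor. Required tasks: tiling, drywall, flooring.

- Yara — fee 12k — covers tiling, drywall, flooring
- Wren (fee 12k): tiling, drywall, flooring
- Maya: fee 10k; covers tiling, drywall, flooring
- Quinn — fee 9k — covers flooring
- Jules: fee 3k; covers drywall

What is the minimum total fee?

The greedy cost-per-new-task heuristic would pick Jules and Maya for 13, but a cheaper cover exists.
Maya alone covers tiling, drywall, flooring — every task.
Total fee: 10.
No cover costs less than 10.

10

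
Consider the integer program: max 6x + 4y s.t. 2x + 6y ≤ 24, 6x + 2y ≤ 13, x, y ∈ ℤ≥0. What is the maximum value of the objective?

18

The continuous relaxation peaks at (0.938, 3.69) with value 20.38; rounding to a feasible lattice point costs some objective.
(x,y)=(1,3) is feasible, giving 18.
(x,y)=(0,4) is feasible, giving 16.
(x,y)=(1,2) is feasible, giving 14.
Maximum is 18 at (x,y)=(1,3).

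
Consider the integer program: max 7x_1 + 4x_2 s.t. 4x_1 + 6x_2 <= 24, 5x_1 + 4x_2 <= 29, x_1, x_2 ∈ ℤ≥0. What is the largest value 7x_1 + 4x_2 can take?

35

Relaxing integrality, the LP optimum is 40.60 at (x_1,x_2) = (5.8, 0), which is not an integer point.
(x_1,x_2)=(5,0): 4·5+6·0=20≤24, 5·5+4·0=25≤29, objective 35.
(x_1,x_2)=(4,1): 4·4+6·1=22≤24, 5·4+4·1=24≤29, objective 32.
Maximum is 35 at (x_1,x_2)=(5,0).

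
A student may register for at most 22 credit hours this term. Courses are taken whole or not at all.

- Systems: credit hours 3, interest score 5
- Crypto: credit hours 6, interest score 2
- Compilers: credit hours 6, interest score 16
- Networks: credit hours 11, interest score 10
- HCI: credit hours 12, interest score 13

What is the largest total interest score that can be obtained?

Systems + Compilers + Networks: credit hours 3 + 6 + 11 = 20 ≤ 22, interest score 5 + 16 + 10 = 31.
Compilers + HCI: credit hours 6 + 12 = 18 ≤ 22, interest score 16 + 13 = 29.
Systems + Compilers + HCI: credit hours 3 + 6 + 12 = 21 ≤ 22, interest score 5 + 16 + 13 = 34.
Best is Systems, Compilers, and HCI with total interest score 34.

34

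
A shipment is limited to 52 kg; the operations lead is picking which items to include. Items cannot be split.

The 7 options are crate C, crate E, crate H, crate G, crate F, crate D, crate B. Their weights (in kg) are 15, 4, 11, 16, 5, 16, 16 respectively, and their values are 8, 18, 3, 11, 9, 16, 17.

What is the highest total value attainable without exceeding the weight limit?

This is an integer program with binary decision variables.
Allowing fractional choices, the relaxed optimum would be about 67.6, but items are indivisible.
crate E + crate G + crate D + crate B: weight 4 + 16 + 16 + 16 = 52 ≤ 52, value 18 + 11 + 16 + 17 = 62.
crate E + crate H + crate F + crate D + crate B: weight 4 + 11 + 5 + 16 + 16 = 52 ≤ 52, value 18 + 3 + 9 + 16 + 17 = 63.
crate E + crate F + crate D + crate B: weight 4 + 5 + 16 + 16 = 41 ≤ 52, value 18 + 9 + 16 + 17 = 60.
Best is crate E, crate H, crate F, crate D, and crate B with total value 63.

63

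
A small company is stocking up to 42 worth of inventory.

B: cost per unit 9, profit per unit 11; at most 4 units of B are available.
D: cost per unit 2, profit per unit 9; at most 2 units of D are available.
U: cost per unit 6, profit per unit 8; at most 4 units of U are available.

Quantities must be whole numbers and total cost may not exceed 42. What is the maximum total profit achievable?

This is a bounded integer knapsack.
4×B and 2×D: cost 40 ≤ 42, profit 4·11 + 2·9 = 62.
2×B, 2×D, and 3×U: cost 40 ≤ 42, profit 2·11 + 2·9 + 3·8 = 64.
Best is 64.

64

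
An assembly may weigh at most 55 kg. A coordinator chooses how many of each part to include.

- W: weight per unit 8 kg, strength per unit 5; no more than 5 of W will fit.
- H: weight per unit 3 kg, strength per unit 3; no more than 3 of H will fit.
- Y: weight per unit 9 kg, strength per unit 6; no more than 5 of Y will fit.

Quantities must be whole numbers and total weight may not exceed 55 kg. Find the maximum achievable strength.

39

H has the best ratio (3/3); taking only H gives at most 3×3 = 9 (stopped by the supply cap of 3).
Mixing does better — 3×H and 5×Y: weight 54 ≤ 55, strength 3·3 + 5·6 = 39.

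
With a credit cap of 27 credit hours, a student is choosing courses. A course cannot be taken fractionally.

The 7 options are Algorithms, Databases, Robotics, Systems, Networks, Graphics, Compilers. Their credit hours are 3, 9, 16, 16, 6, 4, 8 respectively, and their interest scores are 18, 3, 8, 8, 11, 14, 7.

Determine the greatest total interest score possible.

50

Take Algorithms, Networks, Graphics, and Compilers: credit hours 3 + 6 + 4 + 8 = 21 ≤ 27, interest score 18 + 11 + 14 + 7 = 50.
No other feasible combination does better.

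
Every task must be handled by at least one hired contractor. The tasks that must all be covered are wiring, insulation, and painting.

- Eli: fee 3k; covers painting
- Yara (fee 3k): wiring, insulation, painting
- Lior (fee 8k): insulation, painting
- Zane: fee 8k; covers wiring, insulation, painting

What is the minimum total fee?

3

Yara alone covers wiring, insulation, painting — every task.
Total fee: 3.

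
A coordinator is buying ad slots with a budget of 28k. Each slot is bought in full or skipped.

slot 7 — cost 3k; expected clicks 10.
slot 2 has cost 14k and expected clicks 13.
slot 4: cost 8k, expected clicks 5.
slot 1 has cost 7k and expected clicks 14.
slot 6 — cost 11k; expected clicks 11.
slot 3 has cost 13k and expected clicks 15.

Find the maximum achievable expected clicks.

slot 7 + slot 2 + slot 1: cost 3 + 14 + 7 = 24 ≤ 28, expected clicks 10 + 13 + 14 = 37.
slot 7 + slot 1 + slot 3: cost 3 + 7 + 13 = 23 ≤ 28, expected clicks 10 + 14 + 15 = 39.
Best is slot 7, slot 1, and slot 3 with total expected clicks 39.

39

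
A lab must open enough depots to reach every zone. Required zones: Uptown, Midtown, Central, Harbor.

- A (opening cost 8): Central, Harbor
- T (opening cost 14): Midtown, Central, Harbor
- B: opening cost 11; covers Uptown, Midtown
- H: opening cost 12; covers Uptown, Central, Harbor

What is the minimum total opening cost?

This is an integer covering problem.
Choose A and B: together they cover Uptown, Midtown, Central, Harbor — every zone.
Total opening cost: 8 + 11 = 19.

19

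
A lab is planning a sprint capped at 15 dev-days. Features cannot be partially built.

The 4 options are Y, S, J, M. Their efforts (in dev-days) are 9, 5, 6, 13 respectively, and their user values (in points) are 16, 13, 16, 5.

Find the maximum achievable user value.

32

Allowing fractional choices, the relaxed optimum would be about 36.1, but features are indivisible.
Y + S: effort 9 + 5 = 14 ≤ 15, user value 16 + 13 = 29.
S + J: effort 5 + 6 = 11 ≤ 15, user value 13 + 16 = 29.
Y + J: effort 9 + 6 = 15 ≤ 15, user value 16 + 16 = 32.
Best is Y and J with total user value 32.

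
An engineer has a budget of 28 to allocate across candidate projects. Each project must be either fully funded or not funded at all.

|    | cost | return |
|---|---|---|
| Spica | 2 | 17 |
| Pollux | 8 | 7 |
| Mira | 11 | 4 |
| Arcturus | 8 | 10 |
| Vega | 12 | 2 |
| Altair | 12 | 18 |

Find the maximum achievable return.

Allowing fractional choices, the relaxed optimum would be about 50.2, but projects are indivisible.
Spica + Pollux + Altair: cost 2 + 8 + 12 = 22 ≤ 28, return 17 + 7 + 18 = 42.
Spica + Mira + Altair: cost 2 + 11 + 12 = 25 ≤ 28, return 17 + 4 + 18 = 39.
Spica + Arcturus + Altair: cost 2 + 8 + 12 = 22 ≤ 28, return 17 + 10 + 18 = 45.
Best is Spica, Arcturus, and Altair with total return 45.

45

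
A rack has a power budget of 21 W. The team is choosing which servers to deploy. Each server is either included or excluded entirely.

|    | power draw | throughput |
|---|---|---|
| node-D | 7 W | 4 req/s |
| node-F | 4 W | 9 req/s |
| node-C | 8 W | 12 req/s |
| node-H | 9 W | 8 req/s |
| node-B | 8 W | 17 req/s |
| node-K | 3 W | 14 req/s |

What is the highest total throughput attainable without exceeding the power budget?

This is an integer program with binary decision variables.
Allowing fractional choices, the relaxed optimum would be about 49.0, but servers are indivisible.
node-H + node-B + node-K: power draw 9 + 8 + 3 = 20 ≤ 21, throughput 8 + 17 + 14 = 39.
node-C + node-B + node-K: power draw 8 + 8 + 3 = 19 ≤ 21, throughput 12 + 17 + 14 = 43.
node-F + node-B + node-K: power draw 4 + 8 + 3 = 15 ≤ 21, throughput 9 + 17 + 14 = 40.
Best is node-C, node-B, and node-K with total throughput 43.

43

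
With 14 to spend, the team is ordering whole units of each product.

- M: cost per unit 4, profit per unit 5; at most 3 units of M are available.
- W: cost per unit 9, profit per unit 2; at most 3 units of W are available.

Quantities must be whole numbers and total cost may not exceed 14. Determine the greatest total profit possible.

2×M: cost 8 ≤ 14, profit 2·5 = 10.
3×M: cost 12 ≤ 14, profit 3·5 = 15.
Best is 15.

15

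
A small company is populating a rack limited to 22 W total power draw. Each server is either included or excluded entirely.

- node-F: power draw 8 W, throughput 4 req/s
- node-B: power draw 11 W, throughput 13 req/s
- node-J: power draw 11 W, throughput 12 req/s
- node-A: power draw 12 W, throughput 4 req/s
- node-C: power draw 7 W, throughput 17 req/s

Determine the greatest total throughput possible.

30

Take node-B and node-C: power draw 11 + 7 = 18 ≤ 22, throughput 13 + 17 = 30.
No other feasible combination does better.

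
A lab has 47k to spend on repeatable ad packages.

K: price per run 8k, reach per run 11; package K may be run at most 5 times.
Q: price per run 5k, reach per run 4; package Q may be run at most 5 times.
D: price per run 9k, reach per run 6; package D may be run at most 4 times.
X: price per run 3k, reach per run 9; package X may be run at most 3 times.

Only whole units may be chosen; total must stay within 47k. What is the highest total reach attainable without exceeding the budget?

75

X has the best ratio (9/3); taking only X gives at most 3×9 = 27 (stopped by the supply cap of 3).
Mixing does better — 4×K, 1×Q, and 3×X: price 46 ≤ 47, reach 4·11 + 1·4 + 3·9 = 75.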